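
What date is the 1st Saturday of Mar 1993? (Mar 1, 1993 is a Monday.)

Mar 1993 begins on a Monday, so the first Saturday is Mar 6 (5 days later).

Mar 6, 1993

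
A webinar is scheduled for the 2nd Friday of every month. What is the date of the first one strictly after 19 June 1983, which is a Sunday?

June 1983 starts on a Wednesday; its first Friday is the 3rd, so the 2nd Friday is the 10th — 10 June 1983.
That is not after 19 June 1983, so look at July 1983.
July 1983 starts on a Friday; its first Friday is the 1st, so the 2nd Friday is the 8th — 8 July 1983.

8 July 1983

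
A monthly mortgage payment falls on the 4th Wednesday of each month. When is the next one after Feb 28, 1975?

Mar 26, 1975

Feb 1975 starts on a Saturday; its first Wednesday is the 5th, so the 4th Wednesday is the 26th — Feb 26, 1975.
That is not after Feb 28, 1975, so look at Mar 1975.
Mar 1975 starts on a Saturday; its first Wednesday is the 5th, so the 4th Wednesday is the 26th — Mar 26, 1975.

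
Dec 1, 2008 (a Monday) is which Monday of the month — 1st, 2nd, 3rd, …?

1st

Day 1 falls in week ⌈1/7⌉ of the month.
Days 1–7 hold the 1st Monday, 8–14 the 2nd, 15–21 the 3rd, 22–28 the 4th, 29–31 the 5th.
1 is in the range for the 1st.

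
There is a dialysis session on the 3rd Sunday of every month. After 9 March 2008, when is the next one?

March 2008 starts on a Saturday; its first Sunday is the 2nd, so the 3rd Sunday is the 16th — 16 March 2008.
16 March 2008 is after 9 March 2008, so that is the next one.

16 March 2008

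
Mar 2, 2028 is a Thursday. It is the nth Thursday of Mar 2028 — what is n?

1st

Day 2 falls in week ⌈2/7⌉ of the month.
Days 1–7 hold the 1st Thursday, 8–14 the 2nd, 15–21 the 3rd, 22–28 the 4th, 29–31 the 5th.
2 is in the range for the 1st.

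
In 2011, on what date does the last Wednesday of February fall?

23 February 2011

The first Wednesday of February 2011 is February 2.
February 2011 has 28 days. Adding weeks: 2, 9, 16, 23 — the last one ≤ 28 is the 23rd.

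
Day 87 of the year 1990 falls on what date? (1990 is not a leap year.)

Mar 28, 1990

Jan has 31 days (87 − 31 = 56 remain).
Feb has 28 days (56 − 28 = 28 remain).
28 into Mar → Mar 28.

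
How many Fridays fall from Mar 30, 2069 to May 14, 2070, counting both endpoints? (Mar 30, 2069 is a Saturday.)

Mar 30, 2069 is a Saturday; the first Friday on or after it is Apr 5, 2069 (6 days later).
From Apr 5, 2069 to May 14, 2070: 270 + 134 = 404 days (rest of 2069, to May 14, 2070 in 2070).
404 ÷ 7 = 57 full weeks with remainder 5, so 57 more Fridays after the first → 58.

58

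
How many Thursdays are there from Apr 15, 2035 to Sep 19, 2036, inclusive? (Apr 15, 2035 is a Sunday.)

75

Apr 15, 2035 is a Sunday; the first Thursday on or after it is Apr 19, 2035 (4 days later).
From Apr 19, 2035 to Sep 19, 2036: 256 + 263 = 519 days (rest of 2035, to Sep 19, 2036 in 2036).
519 ÷ 7 = 74 full weeks with remainder 1, so 74 more Thursdays after the first → 75.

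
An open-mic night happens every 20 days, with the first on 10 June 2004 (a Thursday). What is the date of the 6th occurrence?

The 6th occurrence is 5 intervals after the first: 5 × 20 = 100 days after 10 June 2004.
June has 30 days — 20 days to the end of June leaves 80.
July has 31 days (49 left).
August has 31 days (18 left).
18 days into September → 18 September 2004.

18 September 2004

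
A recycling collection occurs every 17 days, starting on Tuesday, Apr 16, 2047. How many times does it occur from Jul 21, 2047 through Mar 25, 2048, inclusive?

Occurrences land 17·i days after Apr 16, 2047 for i = 0, 1, 2, …
Jul 21, 2047 is 96 days after the start; 96 ÷ 17 = 5 remainder 11; since the remainder is 11, round up to i = 6. First occurrence in the window: #7 on Jul 27, 2047 (6×17 = 102 days in).
Mar 25, 2048 is 344 days after the start; 344 ÷ 17 = 20 remainder 4. Last occurrence in the window: #21 on Mar 21, 2048.
Occurrences #7 through #21: 15 in total.

15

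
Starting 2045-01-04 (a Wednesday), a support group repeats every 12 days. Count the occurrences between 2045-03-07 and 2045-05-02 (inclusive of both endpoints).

4

Occurrences land 12·i days after 2045-01-04 for i = 0, 1, 2, …
2045-03-07 is 62 days after the start; 62 ÷ 12 = 5 remainder 2; since the remainder is 2, round up to i = 6. First occurrence in the window: #7 on 2045-03-17 (6×12 = 72 days in).
2045-05-02 is 118 days after the start; 118 ÷ 12 = 9 remainder 10. Last occurrence in the window: #10 on 2045-04-22.
Occurrences #7 through #10: 4 in total.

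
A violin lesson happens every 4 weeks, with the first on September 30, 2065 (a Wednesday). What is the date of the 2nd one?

The 2nd occurrence is 1 interval after the first: 1 × 28 = 28 days after September 30, 2065.
September has 30 days — 0 days to the end of September leaves 28.
28 days into October → October 28, 2065.

October 28, 2065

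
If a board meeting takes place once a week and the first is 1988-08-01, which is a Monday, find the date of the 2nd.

1988-08-08

The 2nd occurrence is 1 interval after the first: 1 × 7 = 7 days after 1988-08-01.
7 days later is 1988-08-08.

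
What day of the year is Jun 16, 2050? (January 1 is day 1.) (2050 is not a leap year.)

167

Days in months before Jun: 31 + 28 + 31 + 30 + 31 = 151.
Plus 16 days into Jun → day 167.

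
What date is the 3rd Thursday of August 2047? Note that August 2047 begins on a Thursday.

August 15, 2047

August 2047 begins on a Thursday, so the first Thursday is August 1.
The 3rd Thursday is 2 weeks later: 1 + 14 = 15.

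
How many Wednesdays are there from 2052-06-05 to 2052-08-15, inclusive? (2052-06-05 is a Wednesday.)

2052-06-05 is a Wednesday; the first Wednesday on or after it is 2052-06-05.
From 2052-06-05 to 2052-08-15: 25 + 31 + 15 = 71 days (rest of June, July, August).
71 ÷ 7 = 10 full weeks with remainder 1, so 10 more Wednesdays after the first → 11.

11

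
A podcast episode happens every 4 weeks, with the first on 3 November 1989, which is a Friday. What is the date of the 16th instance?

The 16th occurrence is 15 intervals after the first: 15 × 28 = 420 days after 3 November 1989.
November has 30 days — 27 days to the end of November leaves 393.
December has 31 days (362 left).
January has 31 days (331 left).
February has 28 days (303 left).
March has 31 days (272 left).
April has 30 days (242 left).
May has 31 days (211 left).
June has 30 days (181 left).
July has 31 days (150 left).
August has 31 days (119 left).
September has 30 days (89 left).
October has 31 days (58 left).
November has 30 days (28 left).
28 days into December → 28 December 1990.

28 December 1990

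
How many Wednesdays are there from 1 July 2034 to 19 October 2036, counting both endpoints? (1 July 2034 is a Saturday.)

120

1 July 2034 is a Saturday; the first Wednesday on or after it is 5 July 2034 (4 days later).
From 5 July 2034 to 19 October 2036: 179 + 365 + 293 = 837 days (rest of 2034, 2035, to 19 October 2036 in 2036).
837 ÷ 7 = 119 full weeks with remainder 4, so 119 more Wednesdays after the first → 120.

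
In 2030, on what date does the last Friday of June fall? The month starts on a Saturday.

2030-06-28

June 2030 begins on a Saturday, so the first Friday is June 7 (6 days later).
June 2030 has 30 days. Adding weeks: 7, 14, 21, 28 — the last one ≤ 30 is the 28th.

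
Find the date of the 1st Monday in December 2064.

December 2064 begins on a Monday, so the first Monday is December 1.

December 1, 2064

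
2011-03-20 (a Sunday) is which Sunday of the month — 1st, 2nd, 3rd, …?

Day 20 falls in week ⌈20/7⌉ of the month.
Days 1–7 hold the 1st Sunday, 8–14 the 2nd, 15–21 the 3rd, 22–28 the 4th, 29–31 the 5th.
20 is in the range for the 3rd.

3rd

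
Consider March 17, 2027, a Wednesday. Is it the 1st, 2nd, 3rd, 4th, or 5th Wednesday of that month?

Day 17 falls in week ⌈17/7⌉ of the month.
Days 1–7 hold the 1st Wednesday, 8–14 the 2nd, 15–21 the 3rd, 22–28 the 4th, 29–31 the 5th.
17 is in the range for the 3rd.

3rd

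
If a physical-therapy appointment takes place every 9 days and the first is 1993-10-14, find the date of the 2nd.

The 2nd occurrence is 1 interval after the first: 1 × 9 = 9 days after 1993-10-14.
9 days later is 1993-10-23.

1993-10-23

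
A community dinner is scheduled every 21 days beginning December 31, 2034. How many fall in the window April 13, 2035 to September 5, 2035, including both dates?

Occurrences land 21·i days after December 31, 2034 for i = 0, 1, 2, …
April 13, 2035 is 103 days after the start; 103 ÷ 21 = 4 remainder 19; since the remainder is 19, round up to i = 5. First occurrence in the window: #6 on April 15, 2035 (5×21 = 105 days in).
September 5, 2035 is 248 days after the start; 248 ÷ 21 = 11 remainder 17. Last occurrence in the window: #12 on August 19, 2035.
Occurrences #6 through #12: 7 in total.

7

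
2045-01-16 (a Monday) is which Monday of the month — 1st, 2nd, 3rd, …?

3rd

Day 16 falls in week ⌈16/7⌉ of the month.
Days 1–7 hold the 1st Monday, 8–14 the 2nd, 15–21 the 3rd, 22–28 the 4th, 29–31 the 5th.
16 is in the range for the 3rd.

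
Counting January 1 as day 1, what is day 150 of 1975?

May 30, 1975

Jan has 31 days (150 − 31 = 119 remain).
Feb has 28 days (119 − 28 = 91 remain).
Mar has 31 days (91 − 31 = 60 remain).
Apr has 30 days (60 − 30 = 30 remain).
30 into May → May 30.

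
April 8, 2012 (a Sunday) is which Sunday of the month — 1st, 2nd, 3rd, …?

2nd

Day 8 falls in week ⌈8/7⌉ of the month.
Days 1–7 hold the 1st Sunday, 8–14 the 2nd, 15–21 the 3rd, 22–28 the 4th, 29–31 the 5th.
8 is in the range for the 2nd.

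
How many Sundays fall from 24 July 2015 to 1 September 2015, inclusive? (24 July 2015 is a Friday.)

6

24 July 2015 is a Friday; the first Sunday on or after it is 26 July 2015 (2 days later).
From 26 July 2015 to 1 September 2015: 5 + 31 + 1 = 37 days (rest of July, August, September).
37 ÷ 7 = 5 full weeks with remainder 2, so 5 more Sundays after the first → 6.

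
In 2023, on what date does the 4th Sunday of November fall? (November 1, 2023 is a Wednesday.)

2023-11-26

November 2023 begins on a Wednesday, so the first Sunday is November 5 (4 days later).
The 4th Sunday is 3 weeks later: 5 + 21 = 26.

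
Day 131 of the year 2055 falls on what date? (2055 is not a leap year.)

2055-05-11

January has 31 days (131 − 31 = 100 remain).
February has 28 days (100 − 28 = 72 remain).
March has 31 days (72 − 31 = 41 remain).
April has 30 days (41 − 30 = 11 remain).
11 into May → May 11.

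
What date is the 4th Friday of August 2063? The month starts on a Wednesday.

August 2063 begins on a Wednesday, so the first Friday is August 3 (2 days later).
The 4th Friday is 3 weeks later: 3 + 21 = 24.

2063-08-24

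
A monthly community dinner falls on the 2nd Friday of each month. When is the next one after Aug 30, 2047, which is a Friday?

Sep 13, 2047

Aug 2047 starts on a Thursday; its first Friday is the 2nd, so the 2nd Friday is the 9th — Aug 9, 2047.
That is not after Aug 30, 2047, so look at Sep 2047.
Sep 2047 starts on a Sunday; its first Friday is the 6th, so the 2nd Friday is the 13th — Sep 13, 2047.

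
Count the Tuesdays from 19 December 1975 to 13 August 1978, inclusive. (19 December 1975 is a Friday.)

138

19 December 1975 is a Friday; the first Tuesday on or after it is 23 December 1975 (4 days later).
From 23 December 1975 to 13 August 1978: 8 + 366 + 365 + 225 = 964 days (rest of 1975, 1976, 1977, to 13 August 1978 in 1978).
964 ÷ 7 = 137 full weeks with remainder 5, so 137 more Tuesdays after the first → 138.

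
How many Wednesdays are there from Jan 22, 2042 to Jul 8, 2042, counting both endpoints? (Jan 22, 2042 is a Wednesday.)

Jan 22, 2042 is a Wednesday; the first Wednesday on or after it is Jan 22, 2042.
From Jan 22, 2042 to Jul 8, 2042: 9 + 28 + 31 + 30 + 31 + 30 + 8 = 167 days (rest of Jan, Feb, Mar, Apr, May, Jun, Jul).
167 ÷ 7 = 23 full weeks with remainder 6, so 23 more Wednesdays after the first → 24.

24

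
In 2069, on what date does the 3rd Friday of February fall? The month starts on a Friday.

February 2069 begins on a Friday, so the first Friday is February 1.
The 3rd Friday is 2 weeks later: 1 + 14 = 15.

2069-02-15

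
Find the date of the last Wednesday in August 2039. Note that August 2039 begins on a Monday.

31 August 2039

August 2039 begins on a Monday, so the first Wednesday is August 3 (2 days later).
August 2039 has 31 days. Adding weeks: 3, 10, 17, 24, 31 — the last one ≤ 31 is the 31st.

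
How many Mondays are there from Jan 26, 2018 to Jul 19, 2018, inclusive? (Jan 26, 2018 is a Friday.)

Jan 26, 2018 is a Friday; the first Monday on or after it is Jan 29, 2018 (3 days later).
From Jan 29, 2018 to Jul 19, 2018: 2 + 28 + 31 + 30 + 31 + 30 + 19 = 171 days (rest of Jan, Feb, Mar, Apr, May, Jun, Jul).
171 ÷ 7 = 24 full weeks with remainder 3, so 24 more Mondays after the first → 25.

25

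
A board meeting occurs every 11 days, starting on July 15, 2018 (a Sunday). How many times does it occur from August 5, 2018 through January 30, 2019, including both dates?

17

Occurrences land 11·i days after July 15, 2018 for i = 0, 1, 2, …
August 5, 2018 is 21 days after the start; 21 ÷ 11 = 1 remainder 10; since the remainder is 10, round up to i = 2. First occurrence in the window: #3 on August 6, 2018 (2×11 = 22 days in).
January 30, 2019 is 199 days after the start; 199 ÷ 11 = 18 remainder 1. Last occurrence in the window: #19 on January 29, 2019.
Occurrences #3 through #19: 17 in total.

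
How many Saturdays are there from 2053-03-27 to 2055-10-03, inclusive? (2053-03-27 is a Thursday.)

2053-03-27 is a Thursday; the first Saturday on or after it is 2053-03-29 (2 days later).
From 2053-03-29 to 2055-10-03: 277 + 365 + 276 = 918 days (rest of 2053, 2054, to 2055-10-03 in 2055).
918 ÷ 7 = 131 full weeks with remainder 1, so 131 more Saturdays after the first → 132.

132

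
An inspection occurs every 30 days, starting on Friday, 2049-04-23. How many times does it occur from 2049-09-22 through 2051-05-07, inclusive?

Occurrences land 30·i days after 2049-04-23 for i = 0, 1, 2, …
2049-09-22 is 152 days after the start; 152 ÷ 30 = 5 remainder 2; since the remainder is 2, round up to i = 6. First occurrence in the window: #7 on 2049-10-20 (6×30 = 180 days in).
2051-05-07 is 744 days after the start; 744 ÷ 30 = 24 remainder 24. Last occurrence in the window: #25 on 2051-04-13.
Occurrences #7 through #25: 19 in total.

19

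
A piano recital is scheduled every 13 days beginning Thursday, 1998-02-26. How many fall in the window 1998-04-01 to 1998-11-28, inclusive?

19

Occurrences land 13·i days after 1998-02-26 for i = 0, 1, 2, …
1998-04-01 is 34 days after the start; 34 ÷ 13 = 2 remainder 8; since the remainder is 8, round up to i = 3. First occurrence in the window: #4 on 1998-04-06 (3×13 = 39 days in).
1998-11-28 is 275 days after the start; 275 ÷ 13 = 21 remainder 2. Last occurrence in the window: #22 on 1998-11-26.
Occurrences #4 through #22: 19 in total.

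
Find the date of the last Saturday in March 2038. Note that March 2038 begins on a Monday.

March 2038 begins on a Monday, so the first Saturday is March 6 (5 days later).
March 2038 has 31 days. Adding weeks: 6, 13, 20, 27 — the last one ≤ 31 is the 27th.

27 March 2038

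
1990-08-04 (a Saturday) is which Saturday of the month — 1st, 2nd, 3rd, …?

1st

Day 4 falls in week ⌈4/7⌉ of the month.
Days 1–7 hold the 1st Saturday, 8–14 the 2nd, 15–21 the 3rd, 22–28 the 4th, 29–31 the 5th.
4 is in the range for the 1st.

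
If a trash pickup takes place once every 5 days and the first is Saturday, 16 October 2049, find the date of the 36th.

9 April 2050

The 36th occurrence is 35 intervals after the first: 35 × 5 = 175 days after 16 October 2049.
October has 31 days — 15 days to the end of October leaves 160.
November has 30 days (130 left).
December has 31 days (99 left).
January has 31 days (68 left).
February has 28 days (40 left).
March has 31 days (9 left).
9 days into April → 9 April 2050.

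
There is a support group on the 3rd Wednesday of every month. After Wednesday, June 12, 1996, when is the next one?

June 19, 1996

June 1996 starts on a Saturday; its first Wednesday is the 5th, so the 3rd Wednesday is the 19th — June 19, 1996.
June 19, 1996 is after June 12, 1996, so that is the next one.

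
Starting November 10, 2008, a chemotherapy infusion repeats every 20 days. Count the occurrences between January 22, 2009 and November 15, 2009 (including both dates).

Occurrences land 20·i days after November 10, 2008 for i = 0, 1, 2, …
January 22, 2009 is 73 days after the start; 73 ÷ 20 = 3 remainder 13; since the remainder is 13, round up to i = 4. First occurrence in the window: #5 on January 29, 2009 (4×20 = 80 days in).
November 15, 2009 is 370 days after the start; 370 ÷ 20 = 18 remainder 10. Last occurrence in the window: #19 on November 5, 2009.
Occurrences #5 through #19: 15 in total.

15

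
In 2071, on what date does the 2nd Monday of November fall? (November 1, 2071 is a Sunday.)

November 2071 begins on a Sunday, so the first Monday is November 2 (1 day later).
The 2nd Monday is 1 weeks later: 2 + 7 = 9.

2071-11-09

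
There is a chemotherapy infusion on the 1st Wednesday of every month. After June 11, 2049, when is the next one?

June 2049 starts on a Tuesday, so its 1st Wednesday is June 2, 2049 (1 day in).
That is not after June 11, 2049, so look at July 2049.
July 2049 starts on a Thursday, so its 1st Wednesday is July 7, 2049 (6 days in).

July 7, 2049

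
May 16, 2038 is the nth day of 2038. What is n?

Days in months before May: 31 + 28 + 31 + 30 = 120.
Plus 16 days into May → day 136.

136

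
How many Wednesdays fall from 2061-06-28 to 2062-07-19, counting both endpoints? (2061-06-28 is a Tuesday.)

2061-06-28 is a Tuesday; the first Wednesday on or after it is 2061-06-29 (1 day later).
From 2061-06-29 to 2062-07-19: 185 + 200 = 385 days (rest of 2061, to 2062-07-19 in 2062).
385 ÷ 7 = 55 full weeks with remainder 0, so 55 more Wednesdays after the first → 56.

56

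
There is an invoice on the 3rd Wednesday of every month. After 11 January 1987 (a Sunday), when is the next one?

21 January 1987

January 1987 starts on a Thursday; its first Wednesday is the 7th, so the 3rd Wednesday is the 21st — 21 January 1987.
21 January 1987 is after 11 January 1987, so that is the next one.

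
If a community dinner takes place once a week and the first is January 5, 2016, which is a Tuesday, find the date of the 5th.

February 2, 2016

The 5th occurrence is 4 intervals after the first: 4 × 7 = 28 days after January 5, 2016.
January has 31 days — 26 days to the end of January leaves 2.
2 days into February → February 2, 2016.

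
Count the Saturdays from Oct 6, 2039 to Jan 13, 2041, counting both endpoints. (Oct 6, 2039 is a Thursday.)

67

Oct 6, 2039 is a Thursday; the first Saturday on or after it is Oct 8, 2039 (2 days later).
From Oct 8, 2039 to Jan 13, 2041: 84 + 366 + 13 = 463 days (rest of 2039, 2040, to Jan 13, 2041 in 2041).
463 ÷ 7 = 66 full weeks with remainder 1, so 66 more Saturdays after the first → 67.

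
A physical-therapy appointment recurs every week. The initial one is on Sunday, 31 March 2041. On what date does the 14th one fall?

The 14th occurrence is 13 intervals after the first: 13 × 7 = 91 days after 31 March 2041.
March has 31 days — 0 days to the end of March leaves 91.
April has 30 days (61 left).
May has 31 days (30 left).
30 days into June → 30 June 2041.

30 June 2041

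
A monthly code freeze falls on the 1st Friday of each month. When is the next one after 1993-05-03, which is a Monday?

1993-05-07

May 1993 starts on a Saturday, so its 1st Friday is 1993-05-07 (6 days in).
1993-05-07 is after 1993-05-03, so that is the next one.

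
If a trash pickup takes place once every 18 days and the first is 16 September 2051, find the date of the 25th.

The 25th occurrence is 24 intervals after the first: 24 × 18 = 432 days after 16 September 2051.
September has 30 days — 14 days to the end of September leaves 418.
From end of September to end of 2051 is 92 days (326 left).
January has 31 days (295 left).
February has 29 days (266 left).
March has 31 days (235 left).
April has 30 days (205 left).
May has 31 days (174 left).
June has 30 days (144 left).
July has 31 days (113 left).
August has 31 days (82 left).
September has 30 days (52 left).
October has 31 days (21 left).
21 days into November → 21 November 2052.

21 November 2052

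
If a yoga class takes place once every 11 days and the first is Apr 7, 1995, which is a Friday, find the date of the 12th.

Aug 6, 1995

The 12th occurrence is 11 intervals after the first: 11 × 11 = 121 days after Apr 7, 1995.
Apr has 30 days — 23 days to the end of Apr leaves 98.
May has 31 days (67 left).
Jun has 30 days (37 left).
Jul has 31 days (6 left).
6 days into Aug → Aug 6, 1995.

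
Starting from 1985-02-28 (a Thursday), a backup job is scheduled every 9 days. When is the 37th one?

The 37th occurrence is 36 intervals after the first: 36 × 9 = 324 days after 1985-02-28.
February has 28 days — 0 days to the end of February leaves 324.
March has 31 days (293 left).
April has 30 days (263 left).
May has 31 days (232 left).
June has 30 days (202 left).
July has 31 days (171 left).
August has 31 days (140 left).
September has 30 days (110 left).
October has 31 days (79 left).
November has 30 days (49 left).
December has 31 days (18 left).
18 days into January → 1986-01-18.

1986-01-18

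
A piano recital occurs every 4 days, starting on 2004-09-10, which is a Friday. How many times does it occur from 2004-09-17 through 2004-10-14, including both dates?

7

Occurrences land 4·i days after 2004-09-10 for i = 0, 1, 2, …
2004-09-17 is 7 days after the start; 7 ÷ 4 = 1 remainder 3; since the remainder is 3, round up to i = 2. First occurrence in the window: #3 on 2004-09-18 (2×4 = 8 days in).
2004-10-14 is 34 days after the start; 34 ÷ 4 = 8 remainder 2. Last occurrence in the window: #9 on 2004-10-12.
Occurrences #3 through #9: 7 in total.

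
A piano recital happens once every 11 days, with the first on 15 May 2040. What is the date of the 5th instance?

28 June 2040

The 5th occurrence is 4 intervals after the first: 4 × 11 = 44 days after 15 May 2040.
May has 31 days — 16 days to the end of May leaves 28.
28 days into June → 28 June 2040.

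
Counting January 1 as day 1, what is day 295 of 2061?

22 October 2061

January has 31 days (295 − 31 = 264 remain).
February has 28 days (264 − 28 = 236 remain).
March has 31 days (236 − 31 = 205 remain).
April has 30 days (205 − 30 = 175 remain).
May has 31 days (175 − 31 = 144 remain).
June has 30 days (144 − 30 = 114 remain).
July has 31 days (114 − 31 = 83 remain).
August has 31 days (83 − 31 = 52 remain).
September has 30 days (52 − 30 = 22 remain).
22 into October → October 22.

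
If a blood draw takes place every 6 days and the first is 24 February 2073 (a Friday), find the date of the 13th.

The 13th occurrence is 12 intervals after the first: 12 × 6 = 72 days after 24 February 2073.
February has 28 days — 4 days to the end of February leaves 68.
March has 31 days (37 left).
April has 30 days (7 left).
7 days into May → 7 May 2073.

7 May 2073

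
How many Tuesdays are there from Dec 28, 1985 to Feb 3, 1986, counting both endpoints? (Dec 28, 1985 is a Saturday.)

Dec 28, 1985 is a Saturday; the first Tuesday on or after it is Dec 31, 1985 (3 days later).
From Dec 31, 1985 to Feb 3, 1986: 0 + 31 + 3 = 34 days (rest of Dec, Jan, Feb).
34 ÷ 7 = 4 full weeks with remainder 6, so 4 more Tuesdays after the first → 5.

5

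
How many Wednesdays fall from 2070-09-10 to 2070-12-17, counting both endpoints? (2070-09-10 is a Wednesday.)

15

2070-09-10 is a Wednesday; the first Wednesday on or after it is 2070-09-10.
From 2070-09-10 to 2070-12-17: 20 + 31 + 30 + 17 = 98 days (rest of September, October, November, December).
98 ÷ 7 = 14 full weeks with remainder 0, so 14 more Wednesdays after the first → 15.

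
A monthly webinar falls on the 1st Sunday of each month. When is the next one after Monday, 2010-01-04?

2010-02-07

January 2010 starts on a Friday, so its 1st Sunday is 2010-01-03 (2 days in).
That is not after 2010-01-04, so look at February 2010.
February 2010 starts on a Monday, so its 1st Sunday is 2010-02-07 (6 days in).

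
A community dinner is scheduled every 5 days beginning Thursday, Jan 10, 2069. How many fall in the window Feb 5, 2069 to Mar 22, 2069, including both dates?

Occurrences land 5·i days after Jan 10, 2069 for i = 0, 1, 2, …
Feb 5, 2069 is 26 days after the start; 26 ÷ 5 = 5 remainder 1; since the remainder is 1, round up to i = 6. First occurrence in the window: #7 on Feb 9, 2069 (6×5 = 30 days in).
Mar 22, 2069 is 71 days after the start; 71 ÷ 5 = 14 remainder 1. Last occurrence in the window: #15 on Mar 21, 2069.
Occurrences #7 through #15: 9 in total.

9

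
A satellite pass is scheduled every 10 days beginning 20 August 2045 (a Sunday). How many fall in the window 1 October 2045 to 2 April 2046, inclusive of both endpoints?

18

Occurrences land 10·i days after 20 August 2045 for i = 0, 1, 2, …
1 October 2045 is 42 days after the start; 42 ÷ 10 = 4 remainder 2; since the remainder is 2, round up to i = 5. First occurrence in the window: #6 on 9 October 2045 (5×10 = 50 days in).
2 April 2046 is 225 days after the start; 225 ÷ 10 = 22 remainder 5. Last occurrence in the window: #23 on 28 March 2046.
Occurrences #6 through #23: 18 in total.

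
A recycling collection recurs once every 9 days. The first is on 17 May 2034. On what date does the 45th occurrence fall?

The 45th occurrence is 44 intervals after the first: 44 × 9 = 396 days after 17 May 2034.
May has 31 days — 14 days to the end of May leaves 382.
June has 30 days (352 left).
July has 31 days (321 left).
August has 31 days (290 left).
September has 30 days (260 left).
October has 31 days (229 left).
November has 30 days (199 left).
December has 31 days (168 left).
January has 31 days (137 left).
February has 28 days (109 left).
March has 31 days (78 left).
April has 30 days (48 left).
May has 31 days (17 left).
17 days into June → 17 June 2035.

17 June 2035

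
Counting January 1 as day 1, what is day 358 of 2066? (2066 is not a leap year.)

January has 31 days (358 − 31 = 327 remain).
February has 28 days (327 − 28 = 299 remain).
March has 31 days (299 − 31 = 268 remain).
April has 30 days (268 − 30 = 238 remain).
May has 31 days (238 − 31 = 207 remain).
June has 30 days (207 − 30 = 177 remain).
July has 31 days (177 − 31 = 146 remain).
August has 31 days (146 − 31 = 115 remain).
September has 30 days (115 − 30 = 85 remain).
October has 31 days (85 − 31 = 54 remain).
November has 30 days (54 − 30 = 24 remain).
24 into December → December 24.

December 24, 2066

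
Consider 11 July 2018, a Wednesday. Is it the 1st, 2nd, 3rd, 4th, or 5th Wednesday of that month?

Day 11 falls in week ⌈11/7⌉ of the month.
Days 1–7 hold the 1st Wednesday, 8–14 the 2nd, 15–21 the 3rd, 22–28 the 4th, 29–31 the 5th.
11 is in the range for the 2nd.

2nd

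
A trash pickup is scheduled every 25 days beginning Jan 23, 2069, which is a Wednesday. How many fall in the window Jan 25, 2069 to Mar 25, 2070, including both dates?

Occurrences land 25·i days after Jan 23, 2069 for i = 0, 1, 2, …
Jan 25, 2069 is 2 days after the start; 2 ÷ 25 = 0 remainder 2; since the remainder is 2, round up to i = 1. First occurrence in the window: #2 on Feb 17, 2069 (1×25 = 25 days in).
Mar 25, 2070 is 426 days after the start; 426 ÷ 25 = 17 remainder 1. Last occurrence in the window: #18 on Mar 24, 2070.
Occurrences #2 through #18: 17 in total.

17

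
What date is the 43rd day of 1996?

1996-02-12

January has 31 days (43 − 31 = 12 remain).
12 into February → February 12.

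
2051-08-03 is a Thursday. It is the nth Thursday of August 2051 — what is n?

1st

Day 3 falls in week ⌈3/7⌉ of the month.
Days 1–7 hold the 1st Thursday, 8–14 the 2nd, 15–21 the 3rd, 22–28 the 4th, 29–31 the 5th.
3 is in the range for the 1st.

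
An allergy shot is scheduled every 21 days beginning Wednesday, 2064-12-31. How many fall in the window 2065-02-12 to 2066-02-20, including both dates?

Occurrences land 21·i days after 2064-12-31 for i = 0, 1, 2, …
2065-02-12 is 43 days after the start; 43 ÷ 21 = 2 remainder 1; since the remainder is 1, round up to i = 3. First occurrence in the window: #4 on 2065-03-04 (3×21 = 63 days in).
2066-02-20 is 416 days after the start; 416 ÷ 21 = 19 remainder 17. Last occurrence in the window: #20 on 2066-02-03.
Occurrences #4 through #20: 17 in total.

17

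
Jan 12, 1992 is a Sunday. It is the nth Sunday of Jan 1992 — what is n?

Day 12 falls in week ⌈12/7⌉ of the month.
Days 1–7 hold the 1st Sunday, 8–14 the 2nd, 15–21 the 3rd, 22–28 the 4th, 29–31 the 5th.
12 is in the range for the 2nd.

2nd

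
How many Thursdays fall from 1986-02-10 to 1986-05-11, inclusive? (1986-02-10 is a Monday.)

13

1986-02-10 is a Monday; the first Thursday on or after it is 1986-02-13 (3 days later).
From 1986-02-13 to 1986-05-11: 15 + 31 + 30 + 11 = 87 days (rest of February, March, April, May).
87 ÷ 7 = 12 full weeks with remainder 3, so 12 more Thursdays after the first → 13.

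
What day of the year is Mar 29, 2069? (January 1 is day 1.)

88

Days in months before Mar: 31 + 28 = 59.
Plus 29 days into Mar → day 88.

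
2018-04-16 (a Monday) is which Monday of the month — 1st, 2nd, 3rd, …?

3rd

Day 16 falls in week ⌈16/7⌉ of the month.
Days 1–7 hold the 1st Monday, 8–14 the 2nd, 15–21 the 3rd, 22–28 the 4th, 29–31 the 5th.
16 is in the range for the 3rd.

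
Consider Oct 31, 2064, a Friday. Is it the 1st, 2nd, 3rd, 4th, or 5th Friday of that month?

5th

Day 31 falls in week ⌈31/7⌉ of the month.
Days 1–7 hold the 1st Friday, 8–14 the 2nd, 15–21 the 3rd, 22–28 the 4th, 29–31 the 5th.
31 is in the range for the 5th.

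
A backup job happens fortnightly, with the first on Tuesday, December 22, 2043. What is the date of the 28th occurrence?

The 28th occurrence is 27 intervals after the first: 27 × 14 = 378 days after December 22, 2043.
December has 31 days — 9 days to the end of December leaves 369.
January has 31 days (338 left).
February has 29 days (309 left).
March has 31 days (278 left).
April has 30 days (248 left).
May has 31 days (217 left).
June has 30 days (187 left).
July has 31 days (156 left).
August has 31 days (125 left).
September has 30 days (95 left).
October has 31 days (64 left).
November has 30 days (34 left).
December has 31 days (3 left).
3 days into January → January 3, 2045.

January 3, 2045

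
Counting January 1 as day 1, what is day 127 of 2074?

May 7, 2074

January has 31 days (127 − 31 = 96 remain).
February has 28 days (96 − 28 = 68 remain).
March has 31 days (68 − 31 = 37 remain).
April has 30 days (37 − 30 = 7 remain).
7 into May → May 7.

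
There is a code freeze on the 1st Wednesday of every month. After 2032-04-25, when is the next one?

2032-05-05

April 2032 starts on a Thursday, so its 1st Wednesday is 2032-04-07 (6 days in).
That is not after 2032-04-25, so look at May 2032.
May 2032 starts on a Saturday, so its 1st Wednesday is 2032-05-05 (4 days in).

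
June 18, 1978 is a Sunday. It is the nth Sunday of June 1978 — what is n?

3rd

Day 18 falls in week ⌈18/7⌉ of the month.
Days 1–7 hold the 1st Sunday, 8–14 the 2nd, 15–21 the 3rd, 22–28 the 4th, 29–31 the 5th.
18 is in the range for the 3rd.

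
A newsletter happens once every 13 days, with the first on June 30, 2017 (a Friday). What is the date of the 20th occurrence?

The 20th occurrence is 19 intervals after the first: 19 × 13 = 247 days after June 30, 2017.
June has 30 days — 0 days to the end of June leaves 247.
July has 31 days (216 left).
August has 31 days (185 left).
September has 30 days (155 left).
October has 31 days (124 left).
November has 30 days (94 left).
December has 31 days (63 left).
January has 31 days (32 left).
February has 28 days (4 left).
4 days into March → March 4, 2018.

March 4, 2018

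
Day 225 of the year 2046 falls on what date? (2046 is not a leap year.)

August 13, 2046

January has 31 days (225 − 31 = 194 remain).
February has 28 days (194 − 28 = 166 remain).
March has 31 days (166 − 31 = 135 remain).
April has 30 days (135 − 30 = 105 remain).
May has 31 days (105 − 31 = 74 remain).
June has 30 days (74 − 30 = 44 remain).
July has 31 days (44 − 31 = 13 remain).
13 into August → August 13.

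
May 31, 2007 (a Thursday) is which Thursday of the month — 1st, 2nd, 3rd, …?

5th

Day 31 falls in week ⌈31/7⌉ of the month.
Days 1–7 hold the 1st Thursday, 8–14 the 2nd, 15–21 the 3rd, 22–28 the 4th, 29–31 the 5th.
31 is in the range for the 5th.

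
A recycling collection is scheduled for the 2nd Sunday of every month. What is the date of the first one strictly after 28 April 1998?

10 May 1998

April 1998 starts on a Wednesday; its first Sunday is the 5th, so the 2nd Sunday is the 12th — 12 April 1998.
That is not after 28 April 1998, so look at May 1998.
May 1998 starts on a Friday; its first Sunday is the 3rd, so the 2nd Sunday is the 10th — 10 May 1998.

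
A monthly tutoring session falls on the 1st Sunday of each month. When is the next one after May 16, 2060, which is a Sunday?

May 2060 starts on a Saturday, so its 1st Sunday is May 2, 2060 (1 day in).
That is not after May 16, 2060, so look at June 2060.
June 2060 starts on a Tuesday, so its 1st Sunday is June 6, 2060 (5 days in).

June 6, 2060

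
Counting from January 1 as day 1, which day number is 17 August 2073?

Days in months before August: 31 + 28 + 31 + 30 + 31 + 30 + 31 = 212.
Plus 17 days into August → day 229.

229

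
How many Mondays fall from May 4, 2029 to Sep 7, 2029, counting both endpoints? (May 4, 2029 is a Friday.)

May 4, 2029 is a Friday; the first Monday on or after it is May 7, 2029 (3 days later).
From May 7, 2029 to Sep 7, 2029: 24 + 30 + 31 + 31 + 7 = 123 days (rest of May, Jun, Jul, Aug, Sep).
123 ÷ 7 = 17 full weeks with remainder 4, so 17 more Mondays after the first → 18.

18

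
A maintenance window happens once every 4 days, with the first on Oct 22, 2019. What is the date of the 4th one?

The 4th occurrence is 3 intervals after the first: 3 × 4 = 12 days after Oct 22, 2019.
Oct has 31 days — 9 days to the end of Oct leaves 3.
3 days into Nov → Nov 3, 2019.

Nov 3, 2019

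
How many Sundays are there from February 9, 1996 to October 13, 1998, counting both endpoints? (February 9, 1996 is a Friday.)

February 9, 1996 is a Friday; the first Sunday on or after it is February 11, 1996 (2 days later).
From February 11, 1996 to October 13, 1998: 324 + 365 + 286 = 975 days (rest of 1996, 1997, to October 13, 1998 in 1998).
975 ÷ 7 = 139 full weeks with remainder 2, so 139 more Sundays after the first → 140.

140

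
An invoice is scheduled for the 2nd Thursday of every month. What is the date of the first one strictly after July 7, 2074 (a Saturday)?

July 2074 starts on a Sunday; its first Thursday is the 5th, so the 2nd Thursday is the 12th — July 12, 2074.
July 12, 2074 is after July 7, 2074, so that is the next one.

July 12, 2074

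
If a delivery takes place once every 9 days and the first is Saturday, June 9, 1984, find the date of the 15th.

The 15th occurrence is 14 intervals after the first: 14 × 9 = 126 days after June 9, 1984.
June has 30 days — 21 days to the end of June leaves 105.
July has 31 days (74 left).
August has 31 days (43 left).
September has 30 days (13 left).
13 days into October → October 13, 1984.

October 13, 1984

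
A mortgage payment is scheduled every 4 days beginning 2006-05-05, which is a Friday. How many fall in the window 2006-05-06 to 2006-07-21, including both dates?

19

Occurrences land 4·i days after 2006-05-05 for i = 0, 1, 2, …
2006-05-06 is 1 day after the start; 1 ÷ 4 = 0 remainder 1; since the remainder is 1, round up to i = 1. First occurrence in the window: #2 on 2006-05-09 (1×4 = 4 days in).
2006-07-21 is 77 days after the start; 77 ÷ 4 = 19 remainder 1. Last occurrence in the window: #20 on 2006-07-20.
Occurrences #2 through #20: 19 in total.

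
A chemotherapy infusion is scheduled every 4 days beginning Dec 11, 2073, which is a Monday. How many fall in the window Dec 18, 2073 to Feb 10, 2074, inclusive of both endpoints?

Occurrences land 4·i days after Dec 11, 2073 for i = 0, 1, 2, …
Dec 18, 2073 is 7 days after the start; 7 ÷ 4 = 1 remainder 3; since the remainder is 3, round up to i = 2. First occurrence in the window: #3 on Dec 19, 2073 (2×4 = 8 days in).
Feb 10, 2074 is 61 days after the start; 61 ÷ 4 = 15 remainder 1. Last occurrence in the window: #16 on Feb 9, 2074.
Occurrences #3 through #16: 14 in total.

14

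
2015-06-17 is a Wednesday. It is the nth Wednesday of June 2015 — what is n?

3rd

Day 17 falls in week ⌈17/7⌉ of the month.
Days 1–7 hold the 1st Wednesday, 8–14 the 2nd, 15–21 the 3rd, 22–28 the 4th, 29–31 the 5th.
17 is in the range for the 3rd.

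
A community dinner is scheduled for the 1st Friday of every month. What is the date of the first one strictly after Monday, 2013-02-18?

2013-03-01

February 2013 starts on a Friday, so its 1st Friday is 2013-02-01.
That is not after 2013-02-18, so look at March 2013.
March 2013 starts on a Friday, so its 1st Friday is 2013-03-01.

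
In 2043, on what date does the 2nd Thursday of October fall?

8 October 2043

October 2043 begins on a Thursday, so the first Thursday is October 1.
The 2nd Thursday is 1 weeks later: 1 + 7 = 8.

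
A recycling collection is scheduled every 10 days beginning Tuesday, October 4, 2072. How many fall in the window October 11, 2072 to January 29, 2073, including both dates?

11

Occurrences land 10·i days after October 4, 2072 for i = 0, 1, 2, …
October 11, 2072 is 7 days after the start; 7 ÷ 10 = 0 remainder 7; since the remainder is 7, round up to i = 1. First occurrence in the window: #2 on October 14, 2072 (1×10 = 10 days in).
January 29, 2073 is 117 days after the start; 117 ÷ 10 = 11 remainder 7. Last occurrence in the window: #12 on January 22, 2073.
Occurrences #2 through #12: 11 in total.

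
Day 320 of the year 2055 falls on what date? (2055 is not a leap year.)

2055-11-16

January has 31 days (320 − 31 = 289 remain).
February has 28 days (289 − 28 = 261 remain).
March has 31 days (261 − 31 = 230 remain).
April has 30 days (230 − 30 = 200 remain).
May has 31 days (200 − 31 = 169 remain).
June has 30 days (169 − 30 = 139 remain).
July has 31 days (139 − 31 = 108 remain).
August has 31 days (108 − 31 = 77 remain).
September has 30 days (77 − 30 = 47 remain).
October has 31 days (47 − 31 = 16 remain).
16 into November → November 16.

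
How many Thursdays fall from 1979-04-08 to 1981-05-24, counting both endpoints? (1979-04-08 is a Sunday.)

111

1979-04-08 is a Sunday; the first Thursday on or after it is 1979-04-12 (4 days later).
From 1979-04-12 to 1981-05-24: 263 + 366 + 144 = 773 days (rest of 1979, 1980, to 1981-05-24 in 1981).
773 ÷ 7 = 110 full weeks with remainder 3, so 110 more Thursdays after the first → 111.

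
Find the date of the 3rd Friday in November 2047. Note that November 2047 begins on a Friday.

November 2047 begins on a Friday, so the first Friday is November 1.
The 3rd Friday is 2 weeks later: 1 + 14 = 15.

15 November 2047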